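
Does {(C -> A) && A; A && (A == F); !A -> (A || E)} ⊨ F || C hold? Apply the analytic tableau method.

Yes

Initial set: {((C -> A) && A); (A && (A == F)); (!A -> (A || E)); !(F || C)}.
((C -> A) && A): α-rule — add (C -> A), A.
(A && (A == F)): α-rule — add A, (A == F).
!(F || C): α-rule — add !F, !C.
(!A -> (A || E)): β-rule — branch into !!A  //  (A || E).
  branch 1 (add !!A):
    (C -> A): β-rule — branch into !C  //  A.
      branch 1.1 (add !C):
        (A == F): β-rule — branch into A, F  //  !A, !F.
          branch 1.1.1 (add A, F):
            × closes — contains both F and !F.
          branch 1.1.2 (add !A, !F):
            × closes — contains both A and !A.
      branch 1.2 (add A):
        (A == F): β-rule — branch into A, F  //  !A, !F.
          branch 1.2.1 (add A, F):
            × closes — contains both F and !F.
          branch 1.2.2 (add !A, !F):
            × closes — contains both A and !A.
  branch 2 (add (A || E)):
    (C -> A): β-rule — branch into !C  //  A.
      branch 2.1 (add !C):
        (A == F): β-rule — branch into A, F  //  !A, !F.
          branch 2.1.1 (add A, F):
            × closes — contains both F and !F.
          branch 2.1.2 (add !A, !F):
            × closes — contains both A and !A.
      branch 2.2 (add A):
        (A == F): β-rule — branch into A, F  //  !A, !F.
          branch 2.2.1 (add A, F):
            × closes — contains both F and !F.
          branch 2.2.2 (add !A, !F):
            × closes — contains both A and !A.
All 8 branches close.
Every branch closed, so the premises entail the conclusion.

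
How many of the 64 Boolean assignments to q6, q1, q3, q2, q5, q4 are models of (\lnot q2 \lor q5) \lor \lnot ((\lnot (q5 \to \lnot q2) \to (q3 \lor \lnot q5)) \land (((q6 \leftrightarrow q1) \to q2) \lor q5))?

Initial set: {((\lnot q2 \lor q5) \lor \lnot ((\lnot (q5 \to \lnot q2) \to (q3 \lor \lnot q5)) \land (((q6 \leftrightarrow q1) \to q2) \lor q5)))}.
((\lnot q2 \lor q5) \lor \lnot ((\lnot (q5 \to \lnot q2) \to (q3 \lor \lnot q5)) \land (((q6 \leftrightarrow q1) \to q2) \lor q5))): β-rule — branch into (\lnot q2 \lor q5)  //  \lnot ((\lnot (q5 \to \lnot q2) \to (q3 \lor \lnot q5)) \land (((q6 \leftrightarrow q1) \to q2) \lor q5)).
  branch 1 (add (\lnot q2 \lor q5)):
    (\lnot q2 \lor q5): β-rule — branch into \lnot q2  //  q5.
      branch 1.1 (add \lnot q2):
        ○ open, literals {q2=false}.
      branch 1.2 (add q5):
        ○ open, literals {q5=true}.
  branch 2 (add \lnot ((\lnot (q5 \to \lnot q2) \to (q3 \lor \lnot q5)) \land (((q6 \leftrightarrow q1) \to q2) \lor q5))):
    \lnot ((\lnot (q5 \to \lnot q2) \to (q3 \lor \lnot q5)) \land (((q6 \leftrightarrow q1) \to q2) \lor q5)): β-rule — branch into \lnot (\lnot (q5 \to \lnot q2) \to (q3 \lor \lnot q5))  //  \lnot (((q6 \leftrightarrow q1) \to q2) \lor q5).
      branch 2.1 (add \lnot (\lnot (q5 \to \lnot q2) \to (q3 \lor \lnot q5))):
        \lnot (\lnot (q5 \to \lnot q2) \to (q3 \lor \lnot q5)): α-rule — add \lnot (q5 \to \lnot q2), \lnot (q3 \lor \lnot q5).
        \lnot (q5 \to \lnot q2): α-rule — add q5, \lnot \lnot q2.
        \lnot (q3 \lor \lnot q5): α-rule — add \lnot q3, \lnot \lnot q5.
        ○ open, literals {q2=true, q3=false, q5=true}.
      branch 2.2 (add \lnot (((q6 \leftrightarrow q1) \to q2) \lor q5)):
        \lnot (((q6 \leftrightarrow q1) \to q2) \lor q5): α-rule — add \lnot ((q6 \leftrightarrow q1) \to q2), \lnot q5.
        \lnot ((q6 \leftrightarrow q1) \to q2): α-rule — add (q6 \leftrightarrow q1), \lnot q2.
        (q6 \leftrightarrow q1): β-rule — branch into q6, q1  //  \lnot q6, \lnot q1.
          branch 2.2.1 (add q6, q1):
            ○ open, literals {q1=true, q2=false, q5=false, q6=true}.
          branch 2.2.2 (add \lnot q6, \lnot q1):
            ○ open, literals {q1=false, q2=false, q5=false, q6=false}.
0 branches closed, 5 open.
Each open branch fixes some atoms; the unmentioned ones are free. Counting distinct full assignments: branch {q2=false} (q6, q1, q3, q5, q4) contributes 32 new; branch {q5=true} (q6, q1, q3, q2, q4) contributes 16 new; branch {q2=true, q3=false, q5=true} (q6, q1, q4) contributes 0 new; branch {q1=true, q2=false, q5=false, q6=true} (q3, q4) contributes 0 new; branch {q1=false, q2=false, q5=false, q6=false} (q3, q4) contributes 0 new. Total: 48.

48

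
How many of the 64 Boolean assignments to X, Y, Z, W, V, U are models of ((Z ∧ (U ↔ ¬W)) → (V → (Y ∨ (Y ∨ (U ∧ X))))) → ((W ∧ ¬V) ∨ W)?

33

Initial set: {(((Z ∧ (U ↔ ¬W)) → (V → (Y ∨ (Y ∨ (U ∧ X))))) → ((W ∧ ¬V) ∨ W))}.
(((Z ∧ (U ↔ ¬W)) → (V → (Y ∨ (Y ∨ (U ∧ X))))) → ((W ∧ ¬V) ∨ W)): β-rule — branch into ¬((Z ∧ (U ↔ ¬W)) → (V → (Y ∨ (Y ∨ (U ∧ X)))))  //  ((W ∧ ¬V) ∨ W).
  branch 1 (add ¬((Z ∧ (U ↔ ¬W)) → (V → (Y ∨ (Y ∨ (U ∧ X)))))):
    ¬((Z ∧ (U ↔ ¬W)) → (V → (Y ∨ (Y ∨ (U ∧ X))))): α-rule — add (Z ∧ (U ↔ ¬W)), ¬(V → (Y ∨ (Y ∨ (U ∧ X)))).
    (Z ∧ (U ↔ ¬W)): α-rule — add Z, (U ↔ ¬W).
    ¬(V → (Y ∨ (Y ∨ (U ∧ X)))): α-rule — add V, ¬(Y ∨ (Y ∨ (U ∧ X))).
    ¬(Y ∨ (Y ∨ (U ∧ X))): α-rule — add ¬Y, ¬(Y ∨ (U ∧ X)).
    ¬(Y ∨ (U ∧ X)): α-rule — add ¬Y, ¬(U ∧ X).
    (U ↔ ¬W): β-rule — branch into U, ¬W  //  ¬U, ¬¬W.
      branch 1.1 (add U, ¬W):
        ¬(U ∧ X): β-rule — branch into ¬U  //  ¬X.
          branch 1.1.1 (add ¬U):
            × closes — contains both U and ¬U.
          branch 1.1.2 (add ¬X):
            ○ open, literals {U=true, V=true, W=false, X=false, Y=false, Z=true}.
      branch 1.2 (add ¬U, ¬¬W):
        ¬(U ∧ X): β-rule — branch into ¬U  //  ¬X.
          branch 1.2.1 (add ¬U):
            ○ open, literals {U=false, V=true, W=true, Y=false, Z=true}.
          branch 1.2.2 (add ¬X):
            ○ open, literals {U=false, V=true, W=true, X=false, Y=false, Z=true}.
  branch 2 (add ((W ∧ ¬V) ∨ W)):
    ((W ∧ ¬V) ∨ W): β-rule — branch into (W ∧ ¬V)  //  W.
      branch 2.1 (add (W ∧ ¬V)):
        (W ∧ ¬V): α-rule — add W, ¬V.
        ○ open, literals {V=false, W=true}.
      branch 2.2 (add W):
        ○ open, literals {W=true}.
1 branch closed, 5 open.
Each open branch fixes some atoms; the unmentioned ones are free. Counting distinct full assignments: branch {U=true, V=true, W=false, X=false, Y=false, Z=true} (none free) contributes 1 new; branch {U=false, V=true, W=true, Y=false, Z=true} (X) contributes 2 new; branch {U=false, V=true, W=true, X=false, Y=false, Z=true} (none free) contributes 0 new; branch {V=false, W=true} (X, Y, Z, U) contributes 16 new; branch {W=true} (X, Y, Z, V, U) contributes 14 new. Total: 33.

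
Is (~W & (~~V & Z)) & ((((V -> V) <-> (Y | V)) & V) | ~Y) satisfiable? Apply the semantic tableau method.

Satisfiable

Initial set: {((~W & (~~V & Z)) & ((((V -> V) <-> (Y | V)) & V) | ~Y))}.
((~W & (~~V & Z)) & ((((V -> V) <-> (Y | V)) & V) | ~Y)): α-rule — add (~W & (~~V & Z)), ((((V -> V) <-> (Y | V)) & V) | ~Y).
(~W & (~~V & Z)): α-rule — add ~W, (~~V & Z).
(~~V & Z): α-rule — add ~~V, Z.
~~V: drop double negation, giving V.
((((V -> V) <-> (Y | V)) & V) | ~Y): β-rule — branch into (((V -> V) <-> (Y | V)) & V)  //  ~Y.
  branch 1 (add (((V -> V) <-> (Y | V)) & V)):
    (((V -> V) <-> (Y | V)) & V): α-rule — add ((V -> V) <-> (Y | V)), V.
    ((V -> V) <-> (Y | V)): β-rule — branch into (V -> V), (Y | V)  //  ~(V -> V), ~(Y | V).
      branch 1.1 (add (V -> V), (Y | V)):
        (V -> V): β-rule — branch into ~V  //  V.
          branch 1.1.1 (add ~V):
            × closes — contains both V and ~V.
          branch 1.1.2 (add V):
            (Y | V): β-rule — branch into Y  //  V.
              branch 1.1.2.1 (add Y):
                ○ open, literals {V=1, W=0, Y=1, Z=1}.
              branch 1.1.2.2 (add V):
                ○ open, literals {V=1, W=0, Z=1}.
      branch 1.2 (add ~(V -> V), ~(Y | V)):
        ~(V -> V): α-rule — add V, ~V.
        × closes — contains both V and ~V.
  branch 2 (add ~Y):
    ○ open, literals {V=1, W=0, Y=0, Z=1}.
2 branches closed, 3 open.
An open branch gives a satisfying assignment: V=1, W=0, Y=1, Z=1.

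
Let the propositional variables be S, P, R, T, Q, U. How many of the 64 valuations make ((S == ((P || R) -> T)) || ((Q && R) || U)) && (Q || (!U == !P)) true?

40

Initial set: {(((S == ((P || R) -> T)) || ((Q && R) || U)) && (Q || (!U == !P)))}.
(((S == ((P || R) -> T)) || ((Q && R) || U)) && (Q || (!U == !P))): α-rule — add ((S == ((P || R) -> T)) || ((Q && R) || U)), (Q || (!U == !P)).
((S == ((P || R) -> T)) || ((Q && R) || U)): β-rule — branch into (S == ((P || R) -> T))  //  ((Q && R) || U).
  branch 1 (add (S == ((P || R) -> T))):
    (Q || (!U == !P)): β-rule — branch into Q  //  (!U == !P).
      branch 1.1 (add Q):
        (S == ((P || R) -> T)): β-rule — branch into S, ((P || R) -> T)  //  !S, !((P || R) -> T).
          branch 1.1.1 (add S, ((P || R) -> T)):
            ((P || R) -> T): β-rule — branch into !(P || R)  //  T.
              branch 1.1.1.1 (add !(P || R)):
                !(P || R): α-rule — add !P, !R.
                ○ open, literals {P=false, Q=true, R=false, S=true}.
              branch 1.1.1.2 (add T):
                ○ open, literals {Q=true, S=true, T=true}.
          branch 1.1.2 (add !S, !((P || R) -> T)):
            !((P || R) -> T): α-rule — add (P || R), !T.
            (P || R): β-rule — branch into P  //  R.
              branch 1.1.2.1 (add P):
                ○ open, literals {P=true, Q=true, S=false, T=false}.
              branch 1.1.2.2 (add R):
                ○ open, literals {Q=true, R=true, S=false, T=false}.
      branch 1.2 (add (!U == !P)):
        (S == ((P || R) -> T)): β-rule — branch into S, ((P || R) -> T)  //  !S, !((P || R) -> T).
          branch 1.2.1 (add S, ((P || R) -> T)):
            (!U == !P): β-rule — branch into !U, !P  //  !!U, !!P.
              branch 1.2.1.1 (add !U, !P):
                ((P || R) -> T): β-rule — branch into !(P || R)  //  T.
                  branch 1.2.1.1.1 (add !(P || R)):
                    !(P || R): α-rule — add !P, !R.
                    ○ open, literals {P=false, R=false, S=true, U=false}.
                  branch 1.2.1.1.2 (add T):
                    ○ open, literals {P=false, S=true, T=true, U=false}.
              branch 1.2.1.2 (add !!U, !!P):
                ((P || R) -> T): β-rule — branch into !(P || R)  //  T.
                  branch 1.2.1.2.1 (add !(P || R)):
                    !(P || R): α-rule — add !P, !R.
                    × closes — contains both P and !P.
                  branch 1.2.1.2.2 (add T):
                    ○ open, literals {P=true, S=true, T=true, U=true}.
          branch 1.2.2 (add !S, !((P || R) -> T)):
            !((P || R) -> T): α-rule — add (P || R), !T.
            (!U == !P): β-rule — branch into !U, !P  //  !!U, !!P.
              branch 1.2.2.1 (add !U, !P):
                (P || R): β-rule — branch into P  //  R.
                  branch 1.2.2.1.1 (add P):
                    × closes — contains both P and !P.
                  branch 1.2.2.1.2 (add R):
                    ○ open, literals {P=false, R=true, S=false, T=false, U=false}.
              branch 1.2.2.2 (add !!U, !!P):
                (P || R): β-rule — branch into P  //  R.
                  branch 1.2.2.2.1 (add P):
                    ○ open, literals {P=true, S=false, T=false, U=true}.
                  branch 1.2.2.2.2 (add R):
                    ○ open, literals {P=true, R=true, S=false, T=false, U=true}.
  branch 2 (add ((Q && R) || U)):
    (Q || (!U == !P)): β-rule — branch into Q  //  (!U == !P).
      branch 2.1 (add Q):
        ((Q && R) || U): β-rule — branch into (Q && R)  //  U.
          branch 2.1.1 (add (Q && R)):
            (Q && R): α-rule — add Q, R.
            ○ open, literals {Q=true, R=true}.
          branch 2.1.2 (add U):
            ○ open, literals {Q=true, U=true}.
      branch 2.2 (add (!U == !P)):
        ((Q && R) || U): β-rule — branch into (Q && R)  //  U.
          branch 2.2.1 (add (Q && R)):
            (Q && R): α-rule — add Q, R.
            (!U == !P): β-rule — branch into !U, !P  //  !!U, !!P.
              branch 2.2.1.1 (add !U, !P):
                ○ open, literals {P=false, Q=true, R=true, U=false}.
              branch 2.2.1.2 (add !!U, !!P):
                ○ open, literals {P=true, Q=true, R=true, U=true}.
          branch 2.2.2 (add U):
            (!U == !P): β-rule — branch into !U, !P  //  !!U, !!P.
              branch 2.2.2.1 (add !U, !P):
                × closes — contains both U and !U.
              branch 2.2.2.2 (add !!U, !!P):
                ○ open, literals {P=true, U=true}.
3 branches closed, 15 open.
Each open branch fixes some atoms; the unmentioned ones are free. Counting distinct full assignments: branch {P=false, Q=true, R=false, S=true} (T, U) contributes 4 new; branch {Q=true, S=true, T=true} (P, R, U) contributes 6 new; branch {P=true, Q=true, S=false, T=false} (R, U) contributes 4 new; branch {Q=true, R=true, S=false, T=false} (P, U) contributes 2 new; branch {P=false, R=false, S=true, U=false} (T, Q) contributes 2 new; branch {P=false, S=true, T=true, U=false} (R, Q) contributes 1 new; branch {P=true, S=true, T=true, U=true} (R, Q) contributes 2 new; branch {P=false, R=true, S=false, T=false, U=false} (Q) contributes 1 new; branch {P=true, S=false, T=false, U=true} (R, Q) contributes 2 new; branch {P=true, R=true, S=false, T=false, U=true} (Q) contributes 0 new; branch {Q=true, R=true} (S, P, T, U) contributes 8 new; branch {Q=true, U=true} (S, P, R, T) contributes 4 new; branch {P=false, Q=true, R=true, U=false} (S, T) contributes 0 new; branch {P=true, Q=true, R=true, U=true} (S, T) contributes 0 new; branch {P=true, U=true} (S, R, T, Q) contributes 4 new. Total: 40.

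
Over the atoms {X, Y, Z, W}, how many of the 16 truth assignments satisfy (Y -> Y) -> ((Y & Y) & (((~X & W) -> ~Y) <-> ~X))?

2

Initial set: {((Y -> Y) -> ((Y & Y) & (((~X & W) -> ~Y) <-> ~X)))}.
((Y -> Y) -> ((Y & Y) & (((~X & W) -> ~Y) <-> ~X))): β-rule — branch into ~(Y -> Y)  //  ((Y & Y) & (((~X & W) -> ~Y) <-> ~X)).
  branch 1 (add ~(Y -> Y)):
    ~(Y -> Y): α-rule — add Y, ~Y.
    × closes — contains both Y and ~Y.
  branch 2 (add ((Y & Y) & (((~X & W) -> ~Y) <-> ~X))):
    ((Y & Y) & (((~X & W) -> ~Y) <-> ~X)): α-rule — add (Y & Y), (((~X & W) -> ~Y) <-> ~X).
    (Y & Y): α-rule — add Y, Y.
    (((~X & W) -> ~Y) <-> ~X): β-rule — branch into ((~X & W) -> ~Y), ~X  //  ~((~X & W) -> ~Y), ~~X.
      branch 2.1 (add ((~X & W) -> ~Y), ~X):
        ((~X & W) -> ~Y): β-rule — branch into ~(~X & W)  //  ~Y.
          branch 2.1.1 (add ~(~X & W)):
            ~(~X & W): β-rule — branch into ~~X  //  ~W.
              branch 2.1.1.1 (add ~~X):
                × closes — contains both X and ~X.
              branch 2.1.1.2 (add ~W):
                ○ open, literals {W=F, X=F, Y=T}.
          branch 2.1.2 (add ~Y):
            × closes — contains both Y and ~Y.
      branch 2.2 (add ~((~X & W) -> ~Y), ~~X):
        ~((~X & W) -> ~Y): α-rule — add (~X & W), ~~Y.
        (~X & W): α-rule — add ~X, W.
        × closes — contains both X and ~X.
4 branches closed, 1 open.
Each open branch fixes some atoms; the unmentioned ones are free. Counting distinct full assignments: branch {W=F, X=F, Y=T} (Z) contributes 2 new. Total: 2.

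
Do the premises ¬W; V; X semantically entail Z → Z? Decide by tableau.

Yes

Initial set: {T ¬W; T V; T X; F (Z → Z)}.
F (Z → Z): α-rule — add T Z, F Z.
× closes — contains both Z and ¬Z.
All 1 branch closes.
Every branch closed, so the premises entail the conclusion.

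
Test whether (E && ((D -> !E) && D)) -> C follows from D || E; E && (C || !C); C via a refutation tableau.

Initial set: {(D || E); (E && (C || !C)); C; !((E && ((D -> !E) && D)) -> C)}.
(E && (C || !C)): α-rule — add E, (C || !C).
!((E && ((D -> !E) && D)) -> C): α-rule — add (E && ((D -> !E) && D)), !C.
× closes — contains both C and !C.
All 1 branch closes.
Every branch closed, so the premises entail the conclusion.

Yes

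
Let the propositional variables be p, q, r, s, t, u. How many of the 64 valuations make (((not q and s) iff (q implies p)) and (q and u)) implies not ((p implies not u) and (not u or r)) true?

Initial set: {((((not q and s) iff (q implies p)) and (q and u)) implies not ((p implies not u) and (not u or r)))}.
((((not q and s) iff (q implies p)) and (q and u)) implies not ((p implies not u) and (not u or r))): β-rule — branch into not (((not q and s) iff (q implies p)) and (q and u))  //  not ((p implies not u) and (not u or r)).
  branch 1 (add not (((not q and s) iff (q implies p)) and (q and u))):
    not (((not q and s) iff (q implies p)) and (q and u)): β-rule — branch into not ((not q and s) iff (q implies p))  //  not (q and u).
      branch 1.1 (add not ((not q and s) iff (q implies p))):
        not ((not q and s) iff (q implies p)): β-rule — branch into (not q and s), not (q implies p)  //  not (not q and s), (q implies p).
          branch 1.1.1 (add (not q and s), not (q implies p)):
            (not q and s): α-rule — add not q, s.
            not (q implies p): α-rule — add q, not p.
            × closes — contains both q and not q.
          branch 1.1.2 (add not (not q and s), (q implies p)):
            not (not q and s): β-rule — branch into not not q  //  not s.
              branch 1.1.2.1 (add not not q):
                (q implies p): β-rule — branch into not q  //  p.
                  branch 1.1.2.1.1 (add not q):
                    × closes — contains both q and not q.
                  branch 1.1.2.1.2 (add p):
                    ○ open, literals {p=T, q=T}.
              branch 1.1.2.2 (add not s):
                (q implies p): β-rule — branch into not q  //  p.
                  branch 1.1.2.2.1 (add not q):
                    ○ open, literals {q=F, s=F}.
                  branch 1.1.2.2.2 (add p):
                    ○ open, literals {p=T, s=F}.
      branch 1.2 (add not (q and u)):
        not (q and u): β-rule — branch into not q  //  not u.
          branch 1.2.1 (add not q):
            ○ open, literals {q=F}.
          branch 1.2.2 (add not u):
            ○ open, literals {u=F}.
  branch 2 (add not ((p implies not u) and (not u or r))):
    not ((p implies not u) and (not u or r)): β-rule — branch into not (p implies not u)  //  not (not u or r).
      branch 2.1 (add not (p implies not u)):
        not (p implies not u): α-rule — add p, not not u.
        ○ open, literals {p=T, u=T}.
      branch 2.2 (add not (not u or r)):
        not (not u or r): α-rule — add not not u, not r.
        ○ open, literals {r=F, u=T}.
2 branches closed, 7 open.
Each open branch fixes some atoms; the unmentioned ones are free. Counting distinct full assignments: branch {p=T, q=T} (r, s, t, u) contributes 16 new; branch {q=F, s=F} (p, r, t, u) contributes 16 new; branch {p=T, s=F} (q, r, t, u) contributes 0 new; branch {q=F} (p, r, s, t, u) contributes 16 new; branch {u=F} (p, q, r, s, t) contributes 8 new; branch {p=T, u=T} (q, r, s, t) contributes 0 new; branch {r=F, u=T} (p, q, s, t) contributes 4 new. Total: 60.

60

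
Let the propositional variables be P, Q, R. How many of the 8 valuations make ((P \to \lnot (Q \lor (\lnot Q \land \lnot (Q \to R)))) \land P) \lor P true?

Initial set: {T (((P \to \lnot (Q \lor (\lnot Q \land \lnot (Q \to R)))) \land P) \lor P)}.
T (((P \to \lnot (Q \lor (\lnot Q \land \lnot (Q \to R)))) \land P) \lor P): β-rule — branch into T ((P \to \lnot (Q \lor (\lnot Q \land \lnot (Q \to R)))) \land P)  //  T P.
  branch 1 (add T ((P \to \lnot (Q \lor (\lnot Q \land \lnot (Q \to R)))) \land P)):
    T ((P \to \lnot (Q \lor (\lnot Q \land \lnot (Q \to R)))) \land P): α-rule — add T (P \to \lnot (Q \lor (\lnot Q \land \lnot (Q \to R)))), T P.
    T (P \to \lnot (Q \lor (\lnot Q \land \lnot (Q \to R)))): β-rule — branch into F P  //  T \lnot (Q \lor (\lnot Q \land \lnot (Q \to R))).
      branch 1.1 (add F P):
        × closes — contains both P and \lnot P.
      branch 1.2 (add T \lnot (Q \lor (\lnot Q \land \lnot (Q \to R)))):
        T \lnot (Q \lor (\lnot Q \land \lnot (Q \to R))): α-rule — add F Q, F (\lnot Q \land \lnot (Q \to R)).
        F (\lnot Q \land \lnot (Q \to R)): β-rule — branch into F \lnot Q  //  F \lnot (Q \to R).
          branch 1.2.1 (add F \lnot Q):
            × closes — contains both Q and \lnot Q.
          branch 1.2.2 (add F \lnot (Q \to R)):
            F \lnot (Q \to R): β-rule — branch into F Q  //  T R.
              branch 1.2.2.1 (add F Q):
                ○ open, literals {P=true, Q=false}.
              branch 1.2.2.2 (add T R):
                ○ open, literals {P=true, Q=false, R=true}.
  branch 2 (add T P):
    ○ open, literals {P=true}.
2 branches closed, 3 open.
Each open branch fixes some atoms; the unmentioned ones are free. Counting distinct full assignments: branch {P=true, Q=false} (R) contributes 2 new; branch {P=true, Q=false, R=true} (none free) contributes 0 new; branch {P=true} (Q, R) contributes 2 new. Total: 4.

4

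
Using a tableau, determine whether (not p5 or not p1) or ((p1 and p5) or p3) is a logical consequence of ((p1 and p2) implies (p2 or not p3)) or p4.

Initial set: {(((p1 and p2) implies (p2 or not p3)) or p4); not ((not p5 or not p1) or ((p1 and p5) or p3))}.
not ((not p5 or not p1) or ((p1 and p5) or p3)): α-rule — add not (not p5 or not p1), not ((p1 and p5) or p3).
not (not p5 or not p1): α-rule — add not not p5, not not p1.
not ((p1 and p5) or p3): α-rule — add not (p1 and p5), not p3.
(((p1 and p2) implies (p2 or not p3)) or p4): β-rule — branch into ((p1 and p2) implies (p2 or not p3))  //  p4.
  branch 1 (add ((p1 and p2) implies (p2 or not p3))):
    not (p1 and p5): β-rule — branch into not p1  //  not p5.
      branch 1.1 (add not p1):
        × closes — contains both p1 and not p1.
      branch 1.2 (add not p5):
        × closes — contains both p5 and not p5.
  branch 2 (add p4):
    not (p1 and p5): β-rule — branch into not p1  //  not p5.
      branch 2.1 (add not p1):
        × closes — contains both p1 and not p1.
      branch 2.2 (add not p5):
        × closes — contains both p5 and not p5.
All 4 branches close.
Every branch closed, so the premises entail the conclusion.

Yes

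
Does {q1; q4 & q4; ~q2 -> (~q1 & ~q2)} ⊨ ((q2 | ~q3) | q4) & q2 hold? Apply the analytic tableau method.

Yes

Initial set: {q1; (q4 & q4); (~q2 -> (~q1 & ~q2)); ~(((q2 | ~q3) | q4) & q2)}.
(q4 & q4): α-rule — add q4, q4.
(~q2 -> (~q1 & ~q2)): β-rule — branch into ~~q2  //  (~q1 & ~q2).
  branch 1 (add ~~q2):
    ~(((q2 | ~q3) | q4) & q2): β-rule — branch into ~((q2 | ~q3) | q4)  //  ~q2.
      branch 1.1 (add ~((q2 | ~q3) | q4)):
        ~((q2 | ~q3) | q4): α-rule — add ~(q2 | ~q3), ~q4.
        × closes — contains both q4 and ~q4.
      branch 1.2 (add ~q2):
        × closes — contains both q2 and ~q2.
  branch 2 (add (~q1 & ~q2)):
    (~q1 & ~q2): α-rule — add ~q1, ~q2.
    × closes — contains both q1 and ~q1.
All 3 branches close.
Every branch closed, so the premises entail the conclusion.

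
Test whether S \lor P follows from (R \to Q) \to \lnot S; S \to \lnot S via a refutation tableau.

Initial set: {((R \to Q) \to \lnot S); (S \to \lnot S); \lnot (S \lor P)}.
\lnot (S \lor P): α-rule — add \lnot S, \lnot P.
((R \to Q) \to \lnot S): β-rule — branch into \lnot (R \to Q)  //  \lnot S.
  branch 1 (add \lnot (R \to Q)):
    \lnot (R \to Q): α-rule — add R, \lnot Q.
    (S \to \lnot S): β-rule — branch into \lnot S  //  \lnot S.
      branch 1.1 (add \lnot S):
        ○ open, literals {P=false, Q=false, R=true, S=false}.
      branch 1.2 (add \lnot S):
        ○ open, literals {P=false, Q=false, R=true, S=false}.
  branch 2 (add \lnot S):
    (S \to \lnot S): β-rule — branch into \lnot S  //  \lnot S.
      branch 2.1 (add \lnot S):
        ○ open, literals {P=false, S=false}.
      branch 2.2 (add \lnot S):
        ○ open, literals {P=false, S=false}.
0 branches closed, 4 open.
An open branch gives a countermodel: P=false, Q=false, R=true, S=false (unmentioned atoms arbitrary); the premises hold there but the conclusion fails.

No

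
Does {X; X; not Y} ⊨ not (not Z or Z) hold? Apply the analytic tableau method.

No

Initial set: {X; X; not Y; not not (not Z or Z)}.
not not (not Z or Z): β-rule — branch into not Z  //  Z.
  branch 1 (add not Z):
    ○ open, literals {X=T, Y=F, Z=F}.
  branch 2 (add Z):
    ○ open, literals {X=T, Y=F, Z=T}.
0 branches closed, 2 open.
An open branch gives a countermodel: X=T, Y=F, Z=F (unmentioned atoms arbitrary); the premises hold there but the conclusion fails.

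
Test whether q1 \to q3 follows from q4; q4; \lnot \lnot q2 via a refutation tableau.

Initial set: {T q4; T q4; T \lnot \lnot q2; F (q1 \to q3)}.
T \lnot \lnot q2: drop double negation, giving T q2.
F (q1 \to q3): α-rule — add T q1, F q3.
○ open, literals {q1=T, q2=T, q3=F, q4=T}.
0 branches closed, 1 open.
An open branch gives a countermodel: q1=T, q2=T, q3=F, q4=T (unmentioned atoms arbitrary); the premises hold there but the conclusion fails.

No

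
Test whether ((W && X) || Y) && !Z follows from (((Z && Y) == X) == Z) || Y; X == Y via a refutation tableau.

Initial set: {((((Z && Y) == X) == Z) || Y); (X == Y); !(((W && X) || Y) && !Z)}.
((((Z && Y) == X) == Z) || Y): β-rule — branch into (((Z && Y) == X) == Z)  //  Y.
  branch 1 (add (((Z && Y) == X) == Z)):
    (X == Y): β-rule — branch into X, Y  //  !X, !Y.
      branch 1.1 (add X, Y):
        !(((W && X) || Y) && !Z): β-rule — branch into !((W && X) || Y)  //  !!Z.
          branch 1.1.1 (add !((W && X) || Y)):
            !((W && X) || Y): α-rule — add !(W && X), !Y.
            × closes — contains both Y and !Y.
          branch 1.1.2 (add !!Z):
            (((Z && Y) == X) == Z): β-rule — branch into ((Z && Y) == X), Z  //  !((Z && Y) == X), !Z.
              branch 1.1.2.1 (add ((Z && Y) == X), Z):
                ((Z && Y) == X): β-rule — branch into (Z && Y), X  //  !(Z && Y), !X.
                  branch 1.1.2.1.1 (add (Z && Y), X):
                    (Z && Y): α-rule — add Z, Y.
                    ○ open, literals {X=T, Y=T, Z=T}.
                  branch 1.1.2.1.2 (add !(Z && Y), !X):
                    × closes — contains both X and !X.
              branch 1.1.2.2 (add !((Z && Y) == X), !Z):
                × closes — contains both Z and !Z.
      branch 1.2 (add !X, !Y):
        !(((W && X) || Y) && !Z): β-rule — branch into !((W && X) || Y)  //  !!Z.
          branch 1.2.1 (add !((W && X) || Y)):
            !((W && X) || Y): α-rule — add !(W && X), !Y.
            (((Z && Y) == X) == Z): β-rule — branch into ((Z && Y) == X), Z  //  !((Z && Y) == X), !Z.
              branch 1.2.1.1 (add ((Z && Y) == X), Z):
                !(W && X): β-rule — branch into !W  //  !X.
                  branch 1.2.1.1.1 (add !W):
                    ((Z && Y) == X): β-rule — branch into (Z && Y), X  //  !(Z && Y), !X.
                      branch 1.2.1.1.1.1 (add (Z && Y), X):
                        × closes — contains both X and !X.
                      branch 1.2.1.1.1.2 (add !(Z && Y), !X):
                        !(Z && Y): β-rule — branch into !Z  //  !Y.
                          branch 1.2.1.1.1.2.1 (add !Z):
                            × closes — contains both Z and !Z.
                          branch 1.2.1.1.1.2.2 (add !Y):
                            ○ open, literals {W=F, X=F, Y=F, Z=T}.
                  branch 1.2.1.1.2 (add !X):
                    ((Z && Y) == X): β-rule — branch into (Z && Y), X  //  !(Z && Y), !X.
                      branch 1.2.1.1.2.1 (add (Z && Y), X):
                        × closes — contains both X and !X.
                      branch 1.2.1.1.2.2 (add !(Z && Y), !X):
                        !(Z && Y): β-rule — branch into !Z  //  !Y.
                          branch 1.2.1.1.2.2.1 (add !Z):
                            × closes — contains both Z and !Z.
                          branch 1.2.1.1.2.2.2 (add !Y):
                            ○ open, literals {X=F, Y=F, Z=T}.
              branch 1.2.1.2 (add !((Z && Y) == X), !Z):
                !(W && X): β-rule — branch into !W  //  !X.
                  branch 1.2.1.2.1 (add !W):
                    !((Z && Y) == X): β-rule — branch into (Z && Y), !X  //  !(Z && Y), X.
                      branch 1.2.1.2.1.1 (add (Z && Y), !X):
                        (Z && Y): α-rule — add Z, Y.
                        × closes — contains both Z and !Z.
                      branch 1.2.1.2.1.2 (add !(Z && Y), X):
                        × closes — contains both X and !X.
                  branch 1.2.1.2.2 (add !X):
                    !((Z && Y) == X): β-rule — branch into (Z && Y), !X  //  !(Z && Y), X.
                      branch 1.2.1.2.2.1 (add (Z && Y), !X):
                        (Z && Y): α-rule — add Z, Y.
                        × closes — contains both Z and !Z.
                      branch 1.2.1.2.2.2 (add !(Z && Y), X):
                        × closes — contains both X and !X.
          branch 1.2.2 (add !!Z):
            (((Z && Y) == X) == Z): β-rule — branch into ((Z && Y) == X), Z  //  !((Z && Y) == X), !Z.
              branch 1.2.2.1 (add ((Z && Y) == X), Z):
                ((Z && Y) == X): β-rule — branch into (Z && Y), X  //  !(Z && Y), !X.
                  branch 1.2.2.1.1 (add (Z && Y), X):
                    × closes — contains both X and !X.
                  branch 1.2.2.1.2 (add !(Z && Y), !X):
                    !(Z && Y): β-rule — branch into !Z  //  !Y.
                      branch 1.2.2.1.2.1 (add !Z):
                        × closes — contains both Z and !Z.
                      branch 1.2.2.1.2.2 (add !Y):
                        ○ open, literals {X=F, Y=F, Z=T}.
              branch 1.2.2.2 (add !((Z && Y) == X), !Z):
                × closes — contains both Z and !Z.
  branch 2 (add Y):
    (X == Y): β-rule — branch into X, Y  //  !X, !Y.
      branch 2.1 (add X, Y):
        !(((W && X) || Y) && !Z): β-rule — branch into !((W && X) || Y)  //  !!Z.
          branch 2.1.1 (add !((W && X) || Y)):
            !((W && X) || Y): α-rule — add !(W && X), !Y.
            × closes — contains both Y and !Y.
          branch 2.1.2 (add !!Z):
            ○ open, literals {X=T, Y=T, Z=T}.
      branch 2.2 (add !X, !Y):
        × closes — contains both Y and !Y.
16 branches closed, 5 open.
An open branch gives a countermodel: X=T, Y=T, Z=T (unmentioned atoms arbitrary); the premises hold there but the conclusion fails.

No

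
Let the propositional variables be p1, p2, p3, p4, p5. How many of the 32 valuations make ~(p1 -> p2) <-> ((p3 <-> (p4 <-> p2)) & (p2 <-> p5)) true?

Initial set: {(~(p1 -> p2) <-> ((p3 <-> (p4 <-> p2)) & (p2 <-> p5)))}.
(~(p1 -> p2) <-> ((p3 <-> (p4 <-> p2)) & (p2 <-> p5))): β-rule — branch into ~(p1 -> p2), ((p3 <-> (p4 <-> p2)) & (p2 <-> p5))  //  ~~(p1 -> p2), ~((p3 <-> (p4 <-> p2)) & (p2 <-> p5)).
  branch 1 (add ~(p1 -> p2), ((p3 <-> (p4 <-> p2)) & (p2 <-> p5))):
    ~(p1 -> p2): α-rule — add p1, ~p2.
    ((p3 <-> (p4 <-> p2)) & (p2 <-> p5)): α-rule — add (p3 <-> (p4 <-> p2)), (p2 <-> p5).
    (p3 <-> (p4 <-> p2)): β-rule — branch into p3, (p4 <-> p2)  //  ~p3, ~(p4 <-> p2).
      branch 1.1 (add p3, (p4 <-> p2)):
        (p2 <-> p5): β-rule — branch into p2, p5  //  ~p2, ~p5.
          branch 1.1.1 (add p2, p5):
            × closes — contains both p2 and ~p2.
          branch 1.1.2 (add ~p2, ~p5):
            (p4 <-> p2): β-rule — branch into p4, p2  //  ~p4, ~p2.
              branch 1.1.2.1 (add p4, p2):
                × closes — contains both p2 and ~p2.
              branch 1.1.2.2 (add ~p4, ~p2):
                ○ open, literals {p1=true, p2=false, p3=true, p4=false, p5=false}.
      branch 1.2 (add ~p3, ~(p4 <-> p2)):
        (p2 <-> p5): β-rule — branch into p2, p5  //  ~p2, ~p5.
          branch 1.2.1 (add p2, p5):
            × closes — contains both p2 and ~p2.
          branch 1.2.2 (add ~p2, ~p5):
            ~(p4 <-> p2): β-rule — branch into p4, ~p2  //  ~p4, p2.
              branch 1.2.2.1 (add p4, ~p2):
                ○ open, literals {p1=true, p2=false, p3=false, p4=true, p5=false}.
              branch 1.2.2.2 (add ~p4, p2):
                × closes — contains both p2 and ~p2.
  branch 2 (add ~~(p1 -> p2), ~((p3 <-> (p4 <-> p2)) & (p2 <-> p5))):
    ~~(p1 -> p2): β-rule — branch into ~p1  //  p2.
      branch 2.1 (add ~p1):
        ~((p3 <-> (p4 <-> p2)) & (p2 <-> p5)): β-rule — branch into ~(p3 <-> (p4 <-> p2))  //  ~(p2 <-> p5).
          branch 2.1.1 (add ~(p3 <-> (p4 <-> p2))):
            ~(p3 <-> (p4 <-> p2)): β-rule — branch into p3, ~(p4 <-> p2)  //  ~p3, (p4 <-> p2).
              branch 2.1.1.1 (add p3, ~(p4 <-> p2)):
                ~(p4 <-> p2): β-rule — branch into p4, ~p2  //  ~p4, p2.
                  branch 2.1.1.1.1 (add p4, ~p2):
                    ○ open, literals {p1=false, p2=false, p3=true, p4=true}.
                  branch 2.1.1.1.2 (add ~p4, p2):
                    ○ open, literals {p1=false, p2=true, p3=true, p4=false}.
              branch 2.1.1.2 (add ~p3, (p4 <-> p2)):
                (p4 <-> p2): β-rule — branch into p4, p2  //  ~p4, ~p2.
                  branch 2.1.1.2.1 (add p4, p2):
                    ○ open, literals {p1=false, p2=true, p3=false, p4=true}.
                  branch 2.1.1.2.2 (add ~p4, ~p2):
                    ○ open, literals {p1=false, p2=false, p3=false, p4=false}.
          branch 2.1.2 (add ~(p2 <-> p5)):
            ~(p2 <-> p5): β-rule — branch into p2, ~p5  //  ~p2, p5.
              branch 2.1.2.1 (add p2, ~p5):
                ○ open, literals {p1=false, p2=true, p5=false}.
              branch 2.1.2.2 (add ~p2, p5):
                ○ open, literals {p1=false, p2=false, p5=true}.
      branch 2.2 (add p2):
        ~((p3 <-> (p4 <-> p2)) & (p2 <-> p5)): β-rule — branch into ~(p3 <-> (p4 <-> p2))  //  ~(p2 <-> p5).
          branch 2.2.1 (add ~(p3 <-> (p4 <-> p2))):
            ~(p3 <-> (p4 <-> p2)): β-rule — branch into p3, ~(p4 <-> p2)  //  ~p3, (p4 <-> p2).
              branch 2.2.1.1 (add p3, ~(p4 <-> p2)):
                ~(p4 <-> p2): β-rule — branch into p4, ~p2  //  ~p4, p2.
                  branch 2.2.1.1.1 (add p4, ~p2):
                    × closes — contains both p2 and ~p2.
                  branch 2.2.1.1.2 (add ~p4, p2):
                    ○ open, literals {p2=true, p3=true, p4=false}.
              branch 2.2.1.2 (add ~p3, (p4 <-> p2)):
                (p4 <-> p2): β-rule — branch into p4, p2  //  ~p4, ~p2.
                  branch 2.2.1.2.1 (add p4, p2):
                    ○ open, literals {p2=true, p3=false, p4=true}.
                  branch 2.2.1.2.2 (add ~p4, ~p2):
                    × closes — contains both p2 and ~p2.
          branch 2.2.2 (add ~(p2 <-> p5)):
            ~(p2 <-> p5): β-rule — branch into p2, ~p5  //  ~p2, p5.
              branch 2.2.2.1 (add p2, ~p5):
                ○ open, literals {p2=true, p5=false}.
              branch 2.2.2.2 (add ~p2, p5):
                × closes — contains both p2 and ~p2.
7 branches closed, 11 open.
Each open branch fixes some atoms; the unmentioned ones are free. Counting distinct full assignments: branch {p1=true, p2=false, p3=true, p4=false, p5=false} (none free) contributes 1 new; branch {p1=true, p2=false, p3=false, p4=true, p5=false} (none free) contributes 1 new; branch {p1=false, p2=false, p3=true, p4=true} (p5) contributes 2 new; branch {p1=false, p2=true, p3=true, p4=false} (p5) contributes 2 new; branch {p1=false, p2=true, p3=false, p4=true} (p5) contributes 2 new; branch {p1=false, p2=false, p3=false, p4=false} (p5) contributes 2 new; branch {p1=false, p2=true, p5=false} (p3, p4) contributes 2 new; branch {p1=false, p2=false, p5=true} (p3, p4) contributes 2 new; branch {p2=true, p3=true, p4=false} (p1, p5) contributes 2 new; branch {p2=true, p3=false, p4=true} (p1, p5) contributes 2 new; branch {p2=true, p5=false} (p1, p3, p4) contributes 2 new. Total: 20.

20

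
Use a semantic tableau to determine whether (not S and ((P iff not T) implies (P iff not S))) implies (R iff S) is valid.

Not valid

Assume the negation and expand:
Initial set: {not ((not S and ((P iff not T) implies (P iff not S))) implies (R iff S))}.
not ((not S and ((P iff not T) implies (P iff not S))) implies (R iff S)): α-rule — add (not S and ((P iff not T) implies (P iff not S))), not (R iff S).
(not S and ((P iff not T) implies (P iff not S))): α-rule — add not S, ((P iff not T) implies (P iff not S)).
not (R iff S): β-rule — branch into R, not S  //  not R, S.
  branch 1 (add R, not S):
    ((P iff not T) implies (P iff not S)): β-rule — branch into not (P iff not T)  //  (P iff not S).
      branch 1.1 (add not (P iff not T)):
        not (P iff not T): β-rule — branch into P, not not T  //  not P, not T.
          branch 1.1.1 (add P, not not T):
            ○ open, literals {P=1, R=1, S=0, T=1}.
          branch 1.1.2 (add not P, not T):
            ○ open, literals {P=0, R=1, S=0, T=0}.
      branch 1.2 (add (P iff not S)):
        (P iff not S): β-rule — branch into P, not S  //  not P, not not S.
          branch 1.2.1 (add P, not S):
            ○ open, literals {P=1, R=1, S=0}.
          branch 1.2.2 (add not P, not not S):
            × closes — contains both S and not S.
  branch 2 (add not R, S):
    × closes — contains both S and not S.
2 branches closed, 3 open.
An open branch gives a countermodel: P=1, R=1, S=0, T=1 (unmentioned atoms arbitrary); under it the original formula is false.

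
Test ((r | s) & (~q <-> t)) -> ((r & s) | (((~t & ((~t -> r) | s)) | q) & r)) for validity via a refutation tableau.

Not valid

Assume the negation and expand:
Initial set: {~(((r | s) & (~q <-> t)) -> ((r & s) | (((~t & ((~t -> r) | s)) | q) & r)))}.
~(((r | s) & (~q <-> t)) -> ((r & s) | (((~t & ((~t -> r) | s)) | q) & r))): α-rule — add ((r | s) & (~q <-> t)), ~((r & s) | (((~t & ((~t -> r) | s)) | q) & r)).
((r | s) & (~q <-> t)): α-rule — add (r | s), (~q <-> t).
~((r & s) | (((~t & ((~t -> r) | s)) | q) & r)): α-rule — add ~(r & s), ~(((~t & ((~t -> r) | s)) | q) & r).
(r | s): β-rule — branch into r  //  s.
  branch 1 (add r):
    (~q <-> t): β-rule — branch into ~q, t  //  ~~q, ~t.
      branch 1.1 (add ~q, t):
        ~(r & s): β-rule — branch into ~r  //  ~s.
          branch 1.1.1 (add ~r):
            × closes — contains both r and ~r.
          branch 1.1.2 (add ~s):
            ~(((~t & ((~t -> r) | s)) | q) & r): β-rule — branch into ~((~t & ((~t -> r) | s)) | q)  //  ~r.
              branch 1.1.2.1 (add ~((~t & ((~t -> r) | s)) | q)):
                ~((~t & ((~t -> r) | s)) | q): α-rule — add ~(~t & ((~t -> r) | s)), ~q.
                ~(~t & ((~t -> r) | s)): β-rule — branch into ~~t  //  ~((~t -> r) | s).
                  branch 1.1.2.1.1 (add ~~t):
                    ○ open, literals {q=F, r=T, s=F, t=T}.
                  branch 1.1.2.1.2 (add ~((~t -> r) | s)):
                    ~((~t -> r) | s): α-rule — add ~(~t -> r), ~s.
                    ~(~t -> r): α-rule — add ~t, ~r.
                    × closes — contains both t and ~t.
              branch 1.1.2.2 (add ~r):
                × closes — contains both r and ~r.
      branch 1.2 (add ~~q, ~t):
        ~(r & s): β-rule — branch into ~r  //  ~s.
          branch 1.2.1 (add ~r):
            × closes — contains both r and ~r.
          branch 1.2.2 (add ~s):
            ~(((~t & ((~t -> r) | s)) | q) & r): β-rule — branch into ~((~t & ((~t -> r) | s)) | q)  //  ~r.
              branch 1.2.2.1 (add ~((~t & ((~t -> r) | s)) | q)):
                ~((~t & ((~t -> r) | s)) | q): α-rule — add ~(~t & ((~t -> r) | s)), ~q.
                × closes — contains both q and ~q.
              branch 1.2.2.2 (add ~r):
                × closes — contains both r and ~r.
  branch 2 (add s):
    (~q <-> t): β-rule — branch into ~q, t  //  ~~q, ~t.
      branch 2.1 (add ~q, t):
        ~(r & s): β-rule — branch into ~r  //  ~s.
          branch 2.1.1 (add ~r):
            ~(((~t & ((~t -> r) | s)) | q) & r): β-rule — branch into ~((~t & ((~t -> r) | s)) | q)  //  ~r.
              branch 2.1.1.1 (add ~((~t & ((~t -> r) | s)) | q)):
                ~((~t & ((~t -> r) | s)) | q): α-rule — add ~(~t & ((~t -> r) | s)), ~q.
                ~(~t & ((~t -> r) | s)): β-rule — branch into ~~t  //  ~((~t -> r) | s).
                  branch 2.1.1.1.1 (add ~~t):
                    ○ open, literals {q=F, r=F, s=T, t=T}.
                  branch 2.1.1.1.2 (add ~((~t -> r) | s)):
                    ~((~t -> r) | s): α-rule — add ~(~t -> r), ~s.
                    × closes — contains both s and ~s.
              branch 2.1.1.2 (add ~r):
                ○ open, literals {q=F, r=F, s=T, t=T}.
          branch 2.1.2 (add ~s):
            × closes — contains both s and ~s.
      branch 2.2 (add ~~q, ~t):
        ~(r & s): β-rule — branch into ~r  //  ~s.
          branch 2.2.1 (add ~r):
            ~(((~t & ((~t -> r) | s)) | q) & r): β-rule — branch into ~((~t & ((~t -> r) | s)) | q)  //  ~r.
              branch 2.2.1.1 (add ~((~t & ((~t -> r) | s)) | q)):
                ~((~t & ((~t -> r) | s)) | q): α-rule — add ~(~t & ((~t -> r) | s)), ~q.
                × closes — contains both q and ~q.
              branch 2.2.1.2 (add ~r):
                ○ open, literals {q=T, r=F, s=T, t=F}.
          branch 2.2.2 (add ~s):
            × closes — contains both s and ~s.
10 branches closed, 4 open.
An open branch gives a countermodel: q=F, r=T, s=F, t=T (unmentioned atoms arbitrary); under it the original formula is false.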